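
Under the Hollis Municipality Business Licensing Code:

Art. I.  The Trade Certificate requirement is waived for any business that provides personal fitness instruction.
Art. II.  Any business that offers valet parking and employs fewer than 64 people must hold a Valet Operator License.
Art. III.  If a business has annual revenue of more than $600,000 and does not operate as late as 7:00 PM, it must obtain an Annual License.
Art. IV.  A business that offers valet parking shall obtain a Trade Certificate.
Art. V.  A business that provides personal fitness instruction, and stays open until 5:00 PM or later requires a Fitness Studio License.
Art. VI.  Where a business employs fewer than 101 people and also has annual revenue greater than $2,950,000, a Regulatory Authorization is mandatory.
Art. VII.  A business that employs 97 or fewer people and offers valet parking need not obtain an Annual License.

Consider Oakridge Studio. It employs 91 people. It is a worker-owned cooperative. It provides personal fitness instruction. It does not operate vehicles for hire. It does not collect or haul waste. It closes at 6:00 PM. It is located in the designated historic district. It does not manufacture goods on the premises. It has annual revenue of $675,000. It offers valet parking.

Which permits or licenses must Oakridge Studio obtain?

Art. I. provides personal fitness instruction → exempt from Trade Certificate.
Art. II. offers valet parking; employees 91 ≥ 64 → Valet Operator License not required.
Art. III. revenue $675,000 > $600,000; closes 6:00 PM, at/before 7:00 PM → Annual License required.
Art. IV. offers valet parking → Trade Certificate required.
Art. V. provides personal fitness instruction; closes 6:00 PM, after 5:00 PM → Fitness Studio License required.
Art. VI. employees 91 < 101; revenue $675,000 ≤ $2,950,000 → Regulatory Authorization not required.
Art. VII. employees 91 ≤ 97; offers valet parking → exempt from Annual License.

Fitness Studio License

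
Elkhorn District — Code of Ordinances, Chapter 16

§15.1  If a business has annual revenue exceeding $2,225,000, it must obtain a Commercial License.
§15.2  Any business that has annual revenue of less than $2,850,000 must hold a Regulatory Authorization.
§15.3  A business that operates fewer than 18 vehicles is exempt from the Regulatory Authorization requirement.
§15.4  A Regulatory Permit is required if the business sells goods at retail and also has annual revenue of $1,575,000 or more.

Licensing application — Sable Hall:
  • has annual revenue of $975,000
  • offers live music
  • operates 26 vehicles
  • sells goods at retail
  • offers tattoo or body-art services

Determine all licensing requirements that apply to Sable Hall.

§15.1 revenue $975,000 ≤ $2,225,000 → Commercial License not required.
§15.2 revenue $975,000 < $2,850,000 → Regulatory Authorization required.
§15.3 vehicles 26 ≥ 18 → Regulatory Authorization exemption does not apply.
§15.4 sells goods at retail; revenue $975,000 < $1,575,000 → Regulatory Permit not required.

Regulatory Authorization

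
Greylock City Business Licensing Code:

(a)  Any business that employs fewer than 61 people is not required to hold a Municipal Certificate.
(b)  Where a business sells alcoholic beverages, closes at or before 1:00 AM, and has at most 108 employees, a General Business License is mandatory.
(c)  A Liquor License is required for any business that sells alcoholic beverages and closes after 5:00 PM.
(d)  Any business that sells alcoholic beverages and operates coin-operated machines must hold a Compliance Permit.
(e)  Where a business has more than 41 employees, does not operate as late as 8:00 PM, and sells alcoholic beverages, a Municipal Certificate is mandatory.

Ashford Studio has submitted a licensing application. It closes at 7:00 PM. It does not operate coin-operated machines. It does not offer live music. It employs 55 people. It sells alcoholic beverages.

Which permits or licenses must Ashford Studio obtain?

(a) employees 55 < 61 → exempt from Municipal Certificate.
(b) sells alcoholic beverages; closes 7:00 PM, at/before 1:00 AM; employees 55 ≤ 108 → General Business License required.
(c) sells alcoholic beverages; closes 7:00 PM, after 5:00 PM → Liquor License required.
(d) sells alcoholic beverages; does not operate coin-operated machines → Compliance Permit not required.
(e) employees 55 > 41; closes 7:00 PM, at/before 8:00 PM; sells alcoholic beverages → Municipal Certificate required.

General Business License, Liquor License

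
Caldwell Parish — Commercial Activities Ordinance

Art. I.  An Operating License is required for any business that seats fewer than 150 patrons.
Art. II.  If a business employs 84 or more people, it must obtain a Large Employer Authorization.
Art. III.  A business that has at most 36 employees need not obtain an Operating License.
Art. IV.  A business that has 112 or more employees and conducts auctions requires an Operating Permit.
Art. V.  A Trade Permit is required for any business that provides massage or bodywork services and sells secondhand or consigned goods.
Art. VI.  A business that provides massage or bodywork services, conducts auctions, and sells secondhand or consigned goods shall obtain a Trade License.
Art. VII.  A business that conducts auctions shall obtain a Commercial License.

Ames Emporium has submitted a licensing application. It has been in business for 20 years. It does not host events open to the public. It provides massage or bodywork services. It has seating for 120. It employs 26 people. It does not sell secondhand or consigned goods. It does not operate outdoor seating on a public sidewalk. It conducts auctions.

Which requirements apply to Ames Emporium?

Commercial License

Art. I. seating 120 < 150 → Operating License required.
Art. II. employees 26 < 84 → Large Employer Authorization not required.
Art. III. employees 26 ≤ 36 → exempt from Operating License.
Art. IV. employees 26 < 112; conducts auctions → Operating Permit not required.
Art. V. provides massage or bodywork services; does not sell secondhand or consigned goods → Trade Permit not required.
Art. VI. provides massage or bodywork services; conducts auctions; does not sell secondhand or consigned goods → Trade License not required.
Art. VII. conducts auctions → Commercial License required.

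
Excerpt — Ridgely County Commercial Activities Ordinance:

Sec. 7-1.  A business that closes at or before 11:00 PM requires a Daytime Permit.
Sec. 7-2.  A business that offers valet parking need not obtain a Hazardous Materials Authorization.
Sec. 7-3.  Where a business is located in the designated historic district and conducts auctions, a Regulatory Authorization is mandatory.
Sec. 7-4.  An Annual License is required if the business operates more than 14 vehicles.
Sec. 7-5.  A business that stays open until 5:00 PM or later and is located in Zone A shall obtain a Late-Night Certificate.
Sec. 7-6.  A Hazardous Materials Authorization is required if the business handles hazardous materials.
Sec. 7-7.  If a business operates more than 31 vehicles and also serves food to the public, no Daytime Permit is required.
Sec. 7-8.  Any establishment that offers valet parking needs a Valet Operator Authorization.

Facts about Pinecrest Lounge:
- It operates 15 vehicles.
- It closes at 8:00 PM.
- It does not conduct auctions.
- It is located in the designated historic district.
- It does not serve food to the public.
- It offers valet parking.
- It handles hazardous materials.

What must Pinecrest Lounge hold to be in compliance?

Annual License, Daytime Permit, Valet Operator Authorization

Sec. 7-1. closes 8:00 PM, at/before 11:00 PM → Daytime Permit required.
Sec. 7-2. offers valet parking → exempt from Hazardous Materials Authorization.
Sec. 7-3. is located in the designated historic district; does not conduct auctions → Regulatory Authorization not required.
Sec. 7-4. vehicles 15 > 14 → Annual License required.
Sec. 7-5. closes 8:00 PM, after 5:00 PM; is located in the designated historic district (not: is located in Zone A) → Late-Night Certificate not required.
Sec. 7-6. handles hazardous materials → Hazardous Materials Authorization required.
Sec. 7-7. vehicles 15 ≤ 31; does not serve food to the public → Daytime Permit exemption does not apply.
Sec. 7-8. offers valet parking → Valet Operator Authorization required.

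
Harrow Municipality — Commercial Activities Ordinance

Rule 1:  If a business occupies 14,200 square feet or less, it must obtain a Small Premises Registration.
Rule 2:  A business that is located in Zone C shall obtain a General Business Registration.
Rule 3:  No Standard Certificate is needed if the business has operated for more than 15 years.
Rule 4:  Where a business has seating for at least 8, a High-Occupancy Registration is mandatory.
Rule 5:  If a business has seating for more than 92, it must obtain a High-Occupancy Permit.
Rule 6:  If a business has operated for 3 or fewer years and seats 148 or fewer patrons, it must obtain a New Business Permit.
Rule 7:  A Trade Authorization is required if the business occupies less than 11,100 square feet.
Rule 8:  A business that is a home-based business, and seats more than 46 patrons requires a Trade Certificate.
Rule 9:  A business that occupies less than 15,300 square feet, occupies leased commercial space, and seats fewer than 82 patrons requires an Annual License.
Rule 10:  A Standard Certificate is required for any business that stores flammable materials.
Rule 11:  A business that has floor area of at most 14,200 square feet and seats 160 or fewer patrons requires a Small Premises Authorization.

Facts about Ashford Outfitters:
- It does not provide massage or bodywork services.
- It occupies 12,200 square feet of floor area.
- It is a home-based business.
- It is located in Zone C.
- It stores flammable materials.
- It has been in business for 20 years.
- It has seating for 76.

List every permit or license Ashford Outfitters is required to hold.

Rule 1: floor area 12,200 square feet ≤ 14,200 square feet → Small Premises Registration required.
Rule 2: is located in Zone C → General Business Registration required.
Rule 3: years in business 20 > 15 → exempt from Standard Certificate.
Rule 4: seating 76 ≥ 8 → High-Occupancy Registration required.
Rule 5: seating 76 ≤ 92 → High-Occupancy Permit not required.
Rule 6: years in business 20 > 3; seating 76 ≤ 148 → New Business Permit not required.
Rule 7: floor area 12,200 square feet ≥ 11,100 square feet → Trade Authorization not required.
Rule 8: is a home-based business; seating 76 > 46 → Trade Certificate required.
Rule 9: floor area 12,200 square feet < 15,300 square feet; is a home-based business (not: occupies leased commercial space); seating 76 < 82 → Annual License not required.
Rule 10: stores flammable materials → Standard Certificate required.
Rule 11: floor area 12,200 square feet ≤ 14,200 square feet; seating 76 ≤ 160 → Small Premises Authorization required.

General Business Registration, High-Occupancy Registration, Small Premises Authorization, Small Premises Registration, Trade Certificate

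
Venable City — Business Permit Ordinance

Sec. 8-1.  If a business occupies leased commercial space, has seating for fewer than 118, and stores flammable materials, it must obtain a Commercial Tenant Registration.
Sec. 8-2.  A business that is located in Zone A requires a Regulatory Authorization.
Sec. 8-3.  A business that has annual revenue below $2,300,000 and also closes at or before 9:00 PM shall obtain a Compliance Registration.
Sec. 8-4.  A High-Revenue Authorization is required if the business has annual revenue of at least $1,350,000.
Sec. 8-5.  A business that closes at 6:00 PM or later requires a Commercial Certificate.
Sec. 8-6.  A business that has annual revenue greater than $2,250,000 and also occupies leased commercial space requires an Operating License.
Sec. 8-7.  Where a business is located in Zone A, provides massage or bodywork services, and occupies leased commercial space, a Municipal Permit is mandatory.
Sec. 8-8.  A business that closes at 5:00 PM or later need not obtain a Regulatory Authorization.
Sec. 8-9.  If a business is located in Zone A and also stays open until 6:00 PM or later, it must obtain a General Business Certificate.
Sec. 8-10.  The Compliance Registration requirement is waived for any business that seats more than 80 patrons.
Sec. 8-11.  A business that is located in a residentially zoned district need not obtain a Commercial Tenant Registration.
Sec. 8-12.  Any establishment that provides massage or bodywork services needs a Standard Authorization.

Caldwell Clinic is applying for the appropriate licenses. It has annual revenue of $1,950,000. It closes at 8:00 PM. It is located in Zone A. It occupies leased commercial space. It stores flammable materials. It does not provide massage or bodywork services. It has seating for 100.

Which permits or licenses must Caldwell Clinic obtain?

Commercial Certificate, Commercial Tenant Registration, General Business Certificate, High-Revenue Authorization

Sec. 8-1. occupies leased commercial space; seating 100 < 118; stores flammable materials → Commercial Tenant Registration required.
Sec. 8-2. is located in Zone A → Regulatory Authorization required.
Sec. 8-3. revenue $1,950,000 < $2,300,000; closes 8:00 PM, at/before 9:00 PM → Compliance Registration required.
Sec. 8-4. revenue $1,950,000 ≥ $1,350,000 → High-Revenue Authorization required.
Sec. 8-5. closes 8:00 PM, after 6:00 PM → Commercial Certificate required.
Sec. 8-6. revenue $1,950,000 ≤ $2,250,000; occupies leased commercial space → Operating License not required.
Sec. 8-7. is located in Zone A; does not provide massage or bodywork services; occupies leased commercial space → Municipal Permit not required.
Sec. 8-8. closes 8:00 PM, after 5:00 PM → exempt from Regulatory Authorization.
Sec. 8-9. is located in Zone A; closes 8:00 PM, after 6:00 PM → General Business Certificate required.
Sec. 8-10. seating 100 > 80 → exempt from Compliance Registration.
Sec. 8-11. is located in Zone A (not: is located in a residentially zoned district) → Commercial Tenant Registration exemption does not apply.
Sec. 8-12. does not provide massage or bodywork services → Standard Authorization not required.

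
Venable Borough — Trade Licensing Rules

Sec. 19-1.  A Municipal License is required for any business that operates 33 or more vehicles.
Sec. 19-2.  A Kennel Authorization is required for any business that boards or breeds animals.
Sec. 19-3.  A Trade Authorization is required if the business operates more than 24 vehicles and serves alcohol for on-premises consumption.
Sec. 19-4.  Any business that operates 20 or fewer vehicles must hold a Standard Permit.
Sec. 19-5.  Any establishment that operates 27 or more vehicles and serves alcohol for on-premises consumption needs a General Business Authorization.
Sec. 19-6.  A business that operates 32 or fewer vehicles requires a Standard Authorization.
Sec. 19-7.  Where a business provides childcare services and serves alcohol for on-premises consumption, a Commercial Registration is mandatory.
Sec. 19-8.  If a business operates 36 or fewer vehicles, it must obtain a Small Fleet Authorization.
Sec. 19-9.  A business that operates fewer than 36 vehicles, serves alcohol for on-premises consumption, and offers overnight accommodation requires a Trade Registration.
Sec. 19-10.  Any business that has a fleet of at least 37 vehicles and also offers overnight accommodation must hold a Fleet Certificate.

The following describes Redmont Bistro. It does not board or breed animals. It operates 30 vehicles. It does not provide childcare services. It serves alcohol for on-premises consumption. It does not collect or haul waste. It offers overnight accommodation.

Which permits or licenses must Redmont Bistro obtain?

General Business Authorization, Small Fleet Authorization, Standard Authorization, Trade Authorization, Trade Registration

Sec. 19-1. vehicles 30 < 33 → Municipal License not required.
Sec. 19-2. does not board or breed animals → Kennel Authorization not required.
Sec. 19-3. vehicles 30 > 24; serves alcohol for on-premises consumption → Trade Authorization required.
Sec. 19-4. vehicles 30 > 20 → Standard Permit not required.
Sec. 19-5. vehicles 30 ≥ 27; serves alcohol for on-premises consumption → General Business Authorization required.
Sec. 19-6. vehicles 30 ≤ 32 → Standard Authorization required.
Sec. 19-7. does not provide childcare services; serves alcohol for on-premises consumption → Commercial Registration not required.
Sec. 19-8. vehicles 30 ≤ 36 → Small Fleet Authorization required.
Sec. 19-9. vehicles 30 < 36; serves alcohol for on-premises consumption; offers overnight accommodation → Trade Registration required.
Sec. 19-10. vehicles 30 < 37; offers overnight accommodation → Fleet Certificate not required.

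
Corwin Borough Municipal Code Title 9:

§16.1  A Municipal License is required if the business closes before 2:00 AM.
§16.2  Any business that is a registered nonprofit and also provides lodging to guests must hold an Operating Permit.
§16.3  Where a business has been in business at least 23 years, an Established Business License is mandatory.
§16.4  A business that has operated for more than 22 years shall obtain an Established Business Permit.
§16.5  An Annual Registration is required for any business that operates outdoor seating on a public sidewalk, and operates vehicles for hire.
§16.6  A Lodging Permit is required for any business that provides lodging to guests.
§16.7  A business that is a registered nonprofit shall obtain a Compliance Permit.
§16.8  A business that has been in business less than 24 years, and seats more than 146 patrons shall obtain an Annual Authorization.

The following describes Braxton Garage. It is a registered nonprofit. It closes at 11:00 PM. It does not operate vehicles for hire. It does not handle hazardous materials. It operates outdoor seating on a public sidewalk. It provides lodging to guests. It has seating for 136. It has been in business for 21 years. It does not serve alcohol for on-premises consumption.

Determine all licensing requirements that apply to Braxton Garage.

Compliance Permit, Lodging Permit, Municipal License, Operating Permit

§16.1 closes 11:00 PM, at/before 2:00 AM → Municipal License required.
§16.2 is a registered nonprofit; provides lodging to guests → Operating Permit required.
§16.3 years in business 21 < 23 → Established Business License not required.
§16.4 years in business 21 ≤ 22 → Established Business Permit not required.
§16.5 operates outdoor seating on a public sidewalk; does not operate vehicles for hire → Annual Registration not required.
§16.6 provides lodging to guests → Lodging Permit required.
§16.7 is a registered nonprofit → Compliance Permit required.
§16.8 years in business 21 < 24; seating 136 ≤ 146 → Annual Authorization not required.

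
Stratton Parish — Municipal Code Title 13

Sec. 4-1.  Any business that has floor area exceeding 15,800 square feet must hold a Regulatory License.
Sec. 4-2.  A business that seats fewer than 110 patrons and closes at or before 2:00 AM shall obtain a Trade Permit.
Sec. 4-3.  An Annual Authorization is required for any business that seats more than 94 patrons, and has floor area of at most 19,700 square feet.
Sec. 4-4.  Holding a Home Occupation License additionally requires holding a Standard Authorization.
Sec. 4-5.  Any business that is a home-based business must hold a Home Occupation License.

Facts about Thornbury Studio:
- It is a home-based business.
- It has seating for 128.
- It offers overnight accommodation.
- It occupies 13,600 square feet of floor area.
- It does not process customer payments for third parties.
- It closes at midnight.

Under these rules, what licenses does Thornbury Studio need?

Annual Authorization, Home Occupation License, Standard Authorization

Sec. 4-1. floor area 13,600 square feet ≤ 15,800 square feet → Regulatory License not required.
Sec. 4-2. seating 128 ≥ 110; closes midnight, at/before 2:00 AM → Trade Permit not required.
Sec. 4-3. seating 128 > 94; floor area 13,600 square feet ≤ 19,700 square feet → Annual Authorization required.
Sec. 4-4. Home Occupation License is required → Standard Authorization also required.
Sec. 4-5. is a home-based business → Home Occupation License required.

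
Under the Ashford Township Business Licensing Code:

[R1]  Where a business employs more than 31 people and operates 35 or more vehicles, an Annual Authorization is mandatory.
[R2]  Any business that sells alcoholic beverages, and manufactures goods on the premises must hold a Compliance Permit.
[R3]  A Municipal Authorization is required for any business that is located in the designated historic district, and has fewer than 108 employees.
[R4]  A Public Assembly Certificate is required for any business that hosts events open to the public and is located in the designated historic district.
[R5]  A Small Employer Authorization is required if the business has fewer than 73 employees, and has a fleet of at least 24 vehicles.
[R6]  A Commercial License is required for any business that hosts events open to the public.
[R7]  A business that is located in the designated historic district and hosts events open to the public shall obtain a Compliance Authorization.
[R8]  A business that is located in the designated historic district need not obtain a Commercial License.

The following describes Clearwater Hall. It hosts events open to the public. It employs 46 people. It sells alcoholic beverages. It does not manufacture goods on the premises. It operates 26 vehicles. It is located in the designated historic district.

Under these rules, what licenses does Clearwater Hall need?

Compliance Authorization, Municipal Authorization, Public Assembly Certificate, Small Employer Authorization

[R1] employees 46 > 31; vehicles 26 < 35 → Annual Authorization not required.
[R2] sells alcoholic beverages; does not manufacture goods on the premises → Compliance Permit not required.
[R3] is located in the designated historic district; employees 46 < 108 → Municipal Authorization required.
[R4] hosts events open to the public; is located in the designated historic district → Public Assembly Certificate required.
[R5] employees 46 < 73; vehicles 26 ≥ 24 → Small Employer Authorization required.
[R6] hosts events open to the public → Commercial License required.
[R7] is located in the designated historic district; hosts events open to the public → Compliance Authorization required.
[R8] is located in the designated historic district → exempt from Commercial License.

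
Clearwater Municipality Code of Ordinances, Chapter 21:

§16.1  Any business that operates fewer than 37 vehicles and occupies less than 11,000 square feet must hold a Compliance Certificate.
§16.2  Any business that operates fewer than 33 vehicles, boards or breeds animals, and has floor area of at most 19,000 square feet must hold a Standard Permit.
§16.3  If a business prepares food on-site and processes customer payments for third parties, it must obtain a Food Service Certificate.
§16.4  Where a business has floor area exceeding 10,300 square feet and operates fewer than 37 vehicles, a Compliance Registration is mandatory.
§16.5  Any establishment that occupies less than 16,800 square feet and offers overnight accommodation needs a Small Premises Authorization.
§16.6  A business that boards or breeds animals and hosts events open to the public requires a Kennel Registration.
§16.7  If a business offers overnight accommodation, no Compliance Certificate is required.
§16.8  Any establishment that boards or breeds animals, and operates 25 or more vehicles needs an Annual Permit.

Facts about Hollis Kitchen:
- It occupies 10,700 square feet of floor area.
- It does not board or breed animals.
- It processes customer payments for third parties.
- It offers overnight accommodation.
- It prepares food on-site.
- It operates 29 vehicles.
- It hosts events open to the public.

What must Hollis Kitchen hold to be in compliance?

§16.1 vehicles 29 < 37; floor area 10,700 square feet < 11,000 square feet → Compliance Certificate required.
§16.2 vehicles 29 < 33; does not board or breed animals; floor area 10,700 square feet ≤ 19,000 square feet → Standard Permit not required.
§16.3 prepares food on-site; processes customer payments for third parties → Food Service Certificate required.
§16.4 floor area 10,700 square feet > 10,300 square feet; vehicles 29 < 37 → Compliance Registration required.
§16.5 floor area 10,700 square feet < 16,800 square feet; offers overnight accommodation → Small Premises Authorization required.
§16.6 does not board or breed animals; hosts events open to the public → Kennel Registration not required.
§16.7 offers overnight accommodation → exempt from Compliance Certificate.
§16.8 does not board or breed animals; vehicles 29 ≥ 25 → Annual Permit not required.

Compliance Registration, Food Service Certificate, Small Premises Authorization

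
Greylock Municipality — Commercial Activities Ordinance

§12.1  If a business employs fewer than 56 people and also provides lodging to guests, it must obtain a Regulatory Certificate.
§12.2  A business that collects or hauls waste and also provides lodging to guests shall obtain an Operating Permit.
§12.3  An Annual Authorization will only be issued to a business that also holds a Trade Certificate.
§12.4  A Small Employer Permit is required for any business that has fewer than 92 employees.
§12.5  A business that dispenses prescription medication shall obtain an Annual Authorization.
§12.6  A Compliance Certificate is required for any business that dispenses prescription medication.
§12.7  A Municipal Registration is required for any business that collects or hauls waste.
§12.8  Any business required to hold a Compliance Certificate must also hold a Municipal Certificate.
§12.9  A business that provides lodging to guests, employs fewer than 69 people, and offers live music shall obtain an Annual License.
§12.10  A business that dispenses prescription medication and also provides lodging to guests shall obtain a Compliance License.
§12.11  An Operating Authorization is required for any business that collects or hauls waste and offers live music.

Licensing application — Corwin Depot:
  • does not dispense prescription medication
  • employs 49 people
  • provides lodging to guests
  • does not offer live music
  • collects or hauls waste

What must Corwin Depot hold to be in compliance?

§12.1 employees 49 < 56; provides lodging to guests → Regulatory Certificate required.
§12.2 collects or hauls waste; provides lodging to guests → Operating Permit required.
§12.3 Annual Authorization is not required → no effect.
§12.4 employees 49 < 92 → Small Employer Permit required.
§12.5 does not dispense prescription medication → Annual Authorization not required.
§12.6 does not dispense prescription medication → Compliance Certificate not required.
§12.7 collects or hauls waste → Municipal Registration required.
§12.8 Compliance Certificate is not required → no effect.
§12.9 provides lodging to guests; employees 49 < 69; does not offer live music → Annual License not required.
§12.10 does not dispense prescription medication; provides lodging to guests → Compliance License not required.
§12.11 collects or hauls waste; does not offer live music → Operating Authorization not required.

Municipal Registration, Operating Permit, Regulatory Certificate, Small Employer Permit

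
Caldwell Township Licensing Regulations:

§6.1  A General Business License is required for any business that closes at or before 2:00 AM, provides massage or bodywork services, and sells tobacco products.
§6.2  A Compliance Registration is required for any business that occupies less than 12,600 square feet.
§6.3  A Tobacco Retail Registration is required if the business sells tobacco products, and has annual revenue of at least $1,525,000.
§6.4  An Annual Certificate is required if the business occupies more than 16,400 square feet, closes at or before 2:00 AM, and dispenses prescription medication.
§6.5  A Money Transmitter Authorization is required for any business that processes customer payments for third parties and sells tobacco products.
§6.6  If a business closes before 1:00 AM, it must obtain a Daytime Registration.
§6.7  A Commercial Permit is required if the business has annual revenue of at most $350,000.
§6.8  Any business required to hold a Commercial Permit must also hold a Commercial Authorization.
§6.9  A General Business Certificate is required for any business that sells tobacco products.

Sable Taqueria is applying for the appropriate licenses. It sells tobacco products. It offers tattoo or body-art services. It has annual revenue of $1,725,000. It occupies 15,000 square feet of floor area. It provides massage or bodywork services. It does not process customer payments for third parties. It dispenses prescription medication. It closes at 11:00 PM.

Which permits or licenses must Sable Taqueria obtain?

Daytime Registration, General Business Certificate, General Business License, Tobacco Retail Registration

§6.1 closes 11:00 PM, at/before 2:00 AM; provides massage or bodywork services; sells tobacco products → General Business License required.
§6.2 floor area 15,000 square feet ≥ 12,600 square feet → Compliance Registration not required.
§6.3 sells tobacco products; revenue $1,725,000 ≥ $1,525,000 → Tobacco Retail Registration required.
§6.4 floor area 15,000 square feet ≤ 16,400 square feet; closes 11:00 PM, at/before 2:00 AM; dispenses prescription medication → Annual Certificate not required.
§6.5 does not process customer payments for third parties; sells tobacco products → Money Transmitter Authorization not required.
§6.6 closes 11:00 PM, at/before 1:00 AM → Daytime Registration required.
§6.7 revenue $1,725,000 > $350,000 → Commercial Permit not required.
§6.8 Commercial Permit is not required → no effect.
§6.9 sells tobacco products → General Business Certificate required.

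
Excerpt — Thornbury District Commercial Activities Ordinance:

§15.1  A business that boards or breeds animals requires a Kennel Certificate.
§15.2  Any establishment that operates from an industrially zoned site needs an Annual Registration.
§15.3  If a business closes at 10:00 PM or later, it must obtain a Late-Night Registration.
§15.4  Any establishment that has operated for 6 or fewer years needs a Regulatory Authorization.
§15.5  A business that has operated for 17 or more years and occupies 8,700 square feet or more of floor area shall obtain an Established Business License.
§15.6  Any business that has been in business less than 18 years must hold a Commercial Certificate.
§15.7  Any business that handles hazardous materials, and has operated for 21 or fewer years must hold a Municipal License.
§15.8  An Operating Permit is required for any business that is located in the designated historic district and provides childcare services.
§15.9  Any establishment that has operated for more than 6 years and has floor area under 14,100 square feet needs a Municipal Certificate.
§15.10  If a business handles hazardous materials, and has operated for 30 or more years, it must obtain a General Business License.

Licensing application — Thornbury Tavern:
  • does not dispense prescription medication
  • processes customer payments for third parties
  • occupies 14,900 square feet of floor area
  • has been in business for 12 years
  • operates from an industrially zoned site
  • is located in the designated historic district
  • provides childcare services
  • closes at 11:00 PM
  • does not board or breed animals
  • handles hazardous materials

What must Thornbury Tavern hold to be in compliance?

Annual Registration, Commercial Certificate, Late-Night Registration, Municipal License, Operating Permit

§15.1 does not board or breed animals → Kennel Certificate not required.
§15.2 operates from an industrially zoned site → Annual Registration required.
§15.3 closes 11:00 PM, after 10:00 PM → Late-Night Registration required.
§15.4 years in business 12 > 6 → Regulatory Authorization not required.
§15.5 years in business 12 < 17; floor area 14,900 square feet ≥ 8,700 square feet → Established Business License not required.
§15.6 years in business 12 < 18 → Commercial Certificate required.
§15.7 handles hazardous materials; years in business 12 ≤ 21 → Municipal License required.
§15.8 is located in the designated historic district; provides childcare services → Operating Permit required.
§15.9 years in business 12 > 6; floor area 14,900 square feet ≥ 14,100 square feet → Municipal Certificate not required.
§15.10 handles hazardous materials; years in business 12 < 30 → General Business License not required.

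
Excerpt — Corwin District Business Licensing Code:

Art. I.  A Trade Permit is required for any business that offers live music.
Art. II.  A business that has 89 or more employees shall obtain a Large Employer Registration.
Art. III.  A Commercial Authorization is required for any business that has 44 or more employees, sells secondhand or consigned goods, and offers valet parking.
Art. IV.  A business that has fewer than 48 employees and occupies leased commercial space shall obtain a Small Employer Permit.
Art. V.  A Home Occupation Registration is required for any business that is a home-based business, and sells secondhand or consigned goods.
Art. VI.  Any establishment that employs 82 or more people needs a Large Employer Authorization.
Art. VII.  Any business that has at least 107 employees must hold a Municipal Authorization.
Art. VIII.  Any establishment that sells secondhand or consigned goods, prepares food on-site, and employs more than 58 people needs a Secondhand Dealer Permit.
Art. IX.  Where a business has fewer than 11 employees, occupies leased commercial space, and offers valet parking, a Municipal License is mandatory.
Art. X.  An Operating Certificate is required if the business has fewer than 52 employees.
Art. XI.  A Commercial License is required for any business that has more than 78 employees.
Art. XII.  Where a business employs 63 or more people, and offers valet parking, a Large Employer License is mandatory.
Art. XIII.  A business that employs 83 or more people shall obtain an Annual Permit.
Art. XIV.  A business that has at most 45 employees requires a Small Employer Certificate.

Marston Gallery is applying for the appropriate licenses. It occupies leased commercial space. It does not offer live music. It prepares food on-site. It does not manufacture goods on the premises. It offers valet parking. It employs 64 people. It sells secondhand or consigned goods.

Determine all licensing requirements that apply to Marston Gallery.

Commercial Authorization, Large Employer License, Secondhand Dealer Permit

Art. I. does not offer live music → Trade Permit not required.
Art. II. employees 64 < 89 → Large Employer Registration not required.
Art. III. employees 64 ≥ 44; sells secondhand or consigned goods; offers valet parking → Commercial Authorization required.
Art. IV. employees 64 ≥ 48; occupies leased commercial space → Small Employer Permit not required.
Art. V. occupies leased commercial space (not: is a home-based business); sells secondhand or consigned goods → Home Occupation Registration not required.
Art. VI. employees 64 < 82 → Large Employer Authorization not required.
Art. VII. employees 64 < 107 → Municipal Authorization not required.
Art. VIII. sells secondhand or consigned goods; prepares food on-site; employees 64 > 58 → Secondhand Dealer Permit required.
Art. IX. employees 64 ≥ 11; occupies leased commercial space; offers valet parking → Municipal License not required.
Art. X. employees 64 ≥ 52 → Operating Certificate not required.
Art. XI. employees 64 ≤ 78 → Commercial License not required.
Art. XII. employees 64 ≥ 63; offers valet parking → Large Employer License required.
Art. XIII. employees 64 < 83 → Annual Permit not required.
Art. XIV. employees 64 > 45 → Small Employer Certificate not required.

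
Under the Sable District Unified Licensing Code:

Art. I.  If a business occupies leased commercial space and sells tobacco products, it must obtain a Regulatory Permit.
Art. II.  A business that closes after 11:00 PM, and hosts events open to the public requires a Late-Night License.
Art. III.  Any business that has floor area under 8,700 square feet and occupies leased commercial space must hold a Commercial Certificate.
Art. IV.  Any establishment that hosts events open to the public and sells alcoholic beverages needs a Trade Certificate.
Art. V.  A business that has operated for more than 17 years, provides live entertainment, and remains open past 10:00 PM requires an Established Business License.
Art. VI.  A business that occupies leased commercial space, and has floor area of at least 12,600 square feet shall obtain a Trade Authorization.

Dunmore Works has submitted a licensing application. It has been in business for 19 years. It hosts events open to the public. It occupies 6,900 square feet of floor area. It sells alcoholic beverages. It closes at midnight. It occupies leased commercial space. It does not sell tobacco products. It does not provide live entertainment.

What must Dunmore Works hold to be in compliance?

Art. I. occupies leased commercial space; does not sell tobacco products → Regulatory Permit not required.
Art. II. closes midnight, after 11:00 PM; hosts events open to the public → Late-Night License required.
Art. III. floor area 6,900 square feet < 8,700 square feet; occupies leased commercial space → Commercial Certificate required.
Art. IV. hosts events open to the public; sells alcoholic beverages → Trade Certificate required.
Art. V. years in business 19 > 17; does not provide live entertainment; closes midnight, after 10:00 PM → Established Business License not required.
Art. VI. occupies leased commercial space; floor area 6,900 square feet < 12,600 square feet → Trade Authorization not required.

Commercial Certificate, Late-Night License, Trade Certificate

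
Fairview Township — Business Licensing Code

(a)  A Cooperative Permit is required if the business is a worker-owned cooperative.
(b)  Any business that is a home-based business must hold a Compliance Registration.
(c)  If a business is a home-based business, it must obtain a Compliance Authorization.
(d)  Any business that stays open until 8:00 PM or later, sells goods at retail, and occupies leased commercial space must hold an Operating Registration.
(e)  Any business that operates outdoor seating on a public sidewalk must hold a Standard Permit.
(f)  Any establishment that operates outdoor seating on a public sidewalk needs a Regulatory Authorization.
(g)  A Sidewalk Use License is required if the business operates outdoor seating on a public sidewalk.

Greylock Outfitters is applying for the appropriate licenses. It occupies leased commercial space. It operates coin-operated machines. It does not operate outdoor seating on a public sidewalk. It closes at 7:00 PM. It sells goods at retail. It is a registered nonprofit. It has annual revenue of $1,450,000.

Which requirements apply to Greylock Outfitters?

None

(a) is a registered nonprofit (not: is a worker-owned cooperative) → Cooperative Permit not required.
(b) occupies leased commercial space (not: is a home-based business) → Compliance Registration not required.
(c) occupies leased commercial space (not: is a home-based business) → Compliance Authorization not required.
(d) closes 7:00 PM, at/before 8:00 PM; sells goods at retail; occupies leased commercial space → Operating Registration not required.
(e) does not operate outdoor seating on a public sidewalk → Standard Permit not required.
(f) does not operate outdoor seating on a public sidewalk → Regulatory Authorization not required.
(g) does not operate outdoor seating on a public sidewalk → Sidewalk Use License not required.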